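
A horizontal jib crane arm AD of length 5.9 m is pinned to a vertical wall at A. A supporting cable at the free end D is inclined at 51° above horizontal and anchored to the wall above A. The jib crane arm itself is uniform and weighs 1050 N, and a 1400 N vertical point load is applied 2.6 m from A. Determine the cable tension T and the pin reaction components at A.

T = 1469 N, A_x = 924.7 N, A_y = 1308 N

ΣM about A: T·sin51°·5.9 − 1050·2.95 − 1400·2.6 = 0 → T = 6737.5/(5.9·0.777146) = 1469.41 ≈ 1469 N.
ΣF_x = 0: A_x − T·cos51° = 0 → A_x = 1469.41 × 0.62932 = 924.7 N.
ΣF_y = 0: A_y + T·sin51° − 1050 − 1400 = 0 → A_y = 2450 − 1469.41 × 0.777146 = 1308 N.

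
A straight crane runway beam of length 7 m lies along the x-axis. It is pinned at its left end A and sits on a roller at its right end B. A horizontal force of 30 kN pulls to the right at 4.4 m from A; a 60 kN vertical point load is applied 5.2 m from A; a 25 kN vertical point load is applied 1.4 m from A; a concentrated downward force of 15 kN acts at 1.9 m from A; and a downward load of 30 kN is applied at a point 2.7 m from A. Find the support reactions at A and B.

Moments about A: B_y·7 − 60·5.2 − 25·1.4 − 15·1.9 − 30·2.7 = 0 → B_y = 456.5/7 = 65.2143 ≈ 65.21 kN.
ΣF_y = 0: A_y + 65.2143 − 60 − 25 − 15 − 30 = 0 → A_y = 64.79 kN.
ΣF_x = 0: A_x + 30 = 0 → A_x = -30.00 kN.

A_x = -30.00 kN, A_y = 64.79 kN, B_y = 65.21 kN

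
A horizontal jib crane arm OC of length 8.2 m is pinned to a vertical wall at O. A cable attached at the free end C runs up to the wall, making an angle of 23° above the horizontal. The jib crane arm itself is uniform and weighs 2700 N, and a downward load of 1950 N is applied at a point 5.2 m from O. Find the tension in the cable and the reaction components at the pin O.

ΣM about O: T·sin23°·8.2 − 2700·4.1 − 1950·5.2 = 0 → T = 21210/(8.2·0.390731) = 6619.86 ≈ 6620 N.
ΣF_x = 0: O_x − T·cos23° = 0 → O_x = 6619.86 × 0.920505 = 6094 N.
ΣF_y = 0: O_y + T·sin23° − 2700 − 1950 = 0 → O_y = 4650 − 6619.86 × 0.390731 = 2063 N.

T = 6620 N, O_x = 6094 N, O_y = 2063 N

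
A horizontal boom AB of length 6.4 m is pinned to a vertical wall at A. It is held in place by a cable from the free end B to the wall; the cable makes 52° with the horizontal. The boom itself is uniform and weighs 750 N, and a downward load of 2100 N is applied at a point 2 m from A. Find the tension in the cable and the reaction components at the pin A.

T = 1309 N, A_x = 805.7 N, A_y = 1819 N

ΣM about A: T·sin52°·6.4 − 750·3.2 − 2100·2 = 0 → T = 6600/(6.4·0.788011) = 1308.67 ≈ 1309 N.
ΣF_x = 0: A_x − T·cos52° = 0 → A_x = 1308.67 × 0.615661 = 805.7 N.
ΣF_y = 0: A_y + T·sin52° − 750 − 2100 = 0 → A_y = 2850 − 1308.67 × 0.788011 = 1819 N.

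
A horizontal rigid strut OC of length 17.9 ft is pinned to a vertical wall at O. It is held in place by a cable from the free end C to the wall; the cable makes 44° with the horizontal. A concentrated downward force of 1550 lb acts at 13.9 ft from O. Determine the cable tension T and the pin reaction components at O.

ΣM about O: T·sin44°·17.9 − 1550·13.9 = 0 → T = 21545/(17.9·0.694658) = 1732.7 ≈ 1733 lb.
ΣF_x = 0: O_x − T·cos44° = 0 → O_x = 1732.7 × 0.71934 = 1246 lb.
ΣF_y = 0: O_y + T·sin44° − 1550 = 0 → O_y = 1550 − 1732.7 × 0.694658 = 346.4 lb.

T = 1733 lb, O_x = 1246 lb, O_y = 346.4 lb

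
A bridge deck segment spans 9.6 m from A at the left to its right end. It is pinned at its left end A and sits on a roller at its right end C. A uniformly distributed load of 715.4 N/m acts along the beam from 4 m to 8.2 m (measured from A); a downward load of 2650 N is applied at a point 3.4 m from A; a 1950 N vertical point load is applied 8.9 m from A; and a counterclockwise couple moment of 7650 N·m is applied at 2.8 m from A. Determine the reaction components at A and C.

A_x = 0, A_y = 3746 N, C_y = 3859 N

Resultant of the distributed load: 715.4 × 4.2 = 3004.68 N at 6.1 m from A.
Moments about A: C_y·9.6 − (715.4·4.2)·6.1 − 2650·3.4 − 1950·8.9 + 7650 = 0 → C_y = 37043.548/9.6 = 3858.7 ≈ 3859 N.
ΣF_y = 0: A_y + 3858.7 − 715.4·4.2 − 2650 − 1950 = 0 → A_y = 3746 N.
ΣF_x = 0: no horizontal applied forces, so A_x = 0.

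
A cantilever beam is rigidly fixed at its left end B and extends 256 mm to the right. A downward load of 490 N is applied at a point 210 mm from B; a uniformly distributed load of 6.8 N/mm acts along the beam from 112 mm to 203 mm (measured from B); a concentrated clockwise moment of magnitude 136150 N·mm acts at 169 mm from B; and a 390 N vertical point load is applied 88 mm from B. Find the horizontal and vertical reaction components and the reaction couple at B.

Resultant of the distributed load: 6.8 × 91 = 618.8 N at 157.5 mm from B.
ΣF_x = 0: B_x = 0.
ΣF_y = 0: B_y − 490 − 6.8·91 − 390 = 0 → B_y = 1499 N.
ΣM about B: M_B − 490·210 − (6.8·91)·157.5 − 136150 − 390·88 = 0 → M_B = 370800 N·mm.

B_x = 0, B_y = 1499 N, M_B = 370800 N·mm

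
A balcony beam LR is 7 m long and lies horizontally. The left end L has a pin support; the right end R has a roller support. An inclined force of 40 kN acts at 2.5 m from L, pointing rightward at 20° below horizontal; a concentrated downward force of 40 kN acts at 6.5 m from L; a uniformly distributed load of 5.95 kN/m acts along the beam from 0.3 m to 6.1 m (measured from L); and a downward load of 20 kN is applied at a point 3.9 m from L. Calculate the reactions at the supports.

L_x = -37.59 kN, L_y = 39.24 kN, R_y = 68.95 kN

Resultant of the distributed load: 5.95 × 5.8 = 34.51 kN at 3.2 m from L.
Taking moments about L: R_y·7 − 40·sin20°·2.5 − 40·6.5 − (5.95·5.8)·3.2 − 20·3.9 = 0 → R_y = 482.634/7 = 68.9477 ≈ 68.95 kN.
ΣF_y = 0: L_y + 68.9477 − 40·sin20° − 40 − 5.95·5.8 − 20 = 0 → L_y = 39.24 kN.
ΣF_x = 0: L_x + 40·cos20° = 0 → L_x = -37.59 kN.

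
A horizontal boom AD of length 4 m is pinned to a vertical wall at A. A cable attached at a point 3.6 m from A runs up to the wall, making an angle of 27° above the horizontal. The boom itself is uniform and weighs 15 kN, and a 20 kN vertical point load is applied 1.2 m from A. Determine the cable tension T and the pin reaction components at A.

ΣM about A: T·sin27°·3.6 − 15·2 − 20·1.2 = 0 → T = 54/(3.6·0.45399) = 33.0404 ≈ 33.04 kN.
ΣF_x = 0: A_x − T·cos27° = 0 → A_x = 33.0404 × 0.891007 = 29.44 kN.
ΣF_y = 0: A_y + T·sin27° − 15 − 20 = 0 → A_y = 35 − 33.0404 × 0.45399 = 20.00 kN.

T = 33.04 kN, A_x = 29.44 kN, A_y = 20.00 kN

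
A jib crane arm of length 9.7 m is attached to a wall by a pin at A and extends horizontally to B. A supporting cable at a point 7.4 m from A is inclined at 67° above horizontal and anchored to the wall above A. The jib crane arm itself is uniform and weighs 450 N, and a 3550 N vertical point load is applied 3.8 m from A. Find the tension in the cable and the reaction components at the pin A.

ΣM about A: T·sin67°·7.4 − 450·4.85 − 3550·3.8 = 0 → T = 15672.5/(7.4·0.920505) = 2300.81 ≈ 2301 N.
ΣF_x = 0: A_x − T·cos67° = 0 → A_x = 2300.81 × 0.390731 = 899.0 N.
ΣF_y = 0: A_y + T·sin67° − 450 − 3550 = 0 → A_y = 4000 − 2300.81 × 0.920505 = 1882 N.

T = 2301 N, A_x = 899.0 N, A_y = 1882 N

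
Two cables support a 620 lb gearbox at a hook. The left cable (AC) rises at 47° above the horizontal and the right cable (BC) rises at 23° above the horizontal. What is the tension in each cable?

ΣF_x = 0: −T_AC·cos47° + T_BC·cos23° = 0 → T_BC = 0.740896·T_AC.
ΣF_y = 0: T_AC·sin47° + T_BC·sin23° = 620.
Substitute: T_AC·(0.731354 + 0.740896·0.390731) = 620 → T_AC = 607.34 ≈ 607.3 lb.
Then T_BC = 0.740896 × 607.34 = 450.0 lb.

T_AC = 607.3 lb, T_BC = 450.0 lb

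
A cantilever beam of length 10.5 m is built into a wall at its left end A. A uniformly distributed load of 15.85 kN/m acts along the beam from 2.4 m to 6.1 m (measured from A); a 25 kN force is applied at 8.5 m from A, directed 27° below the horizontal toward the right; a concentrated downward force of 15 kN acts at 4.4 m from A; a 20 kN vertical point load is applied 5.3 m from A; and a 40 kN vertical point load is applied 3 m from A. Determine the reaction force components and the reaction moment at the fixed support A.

Resultant of the distributed load: 15.85 × 3.7 = 58.645 kN at 4.25 m from A.
ΣF_x = 0: A_x + 25·cos27° = 0 → A_x = -22.28 kN.
ΣF_y = 0: A_y − 15.85·3.7 − 25·sin27° − 15 − 20 − 40 = 0 → A_y = 145.0 kN.
ΣM about A: M_A − (15.85·3.7)·4.25 − 25·sin27°·8.5 − 15·4.4 − 20·5.3 − 40·3 = 0 → M_A = 637.7 kN·m.

A_x = -22.28 kN, A_y = 145.0 kN, M_A = 637.7 kN·m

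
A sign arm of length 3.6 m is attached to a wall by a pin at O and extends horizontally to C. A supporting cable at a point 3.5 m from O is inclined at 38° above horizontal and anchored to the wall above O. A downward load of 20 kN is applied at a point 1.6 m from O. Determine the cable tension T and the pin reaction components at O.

T = 14.85 kN, O_x = 11.70 kN, O_y = 10.86 kN

ΣM about O: T·sin38°·3.5 − 20·1.6 = 0 → T = 32/(3.5·0.615661) = 14.8505 ≈ 14.85 kN.
ΣF_x = 0: O_x − T·cos38° = 0 → O_x = 14.8505 × 0.788011 = 11.70 kN.
ΣF_y = 0: O_y + T·sin38° − 20 = 0 → O_y = 20 − 14.8505 × 0.615661 = 10.86 kN.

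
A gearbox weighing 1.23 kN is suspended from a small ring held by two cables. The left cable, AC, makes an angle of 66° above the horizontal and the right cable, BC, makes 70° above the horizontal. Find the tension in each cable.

ΣF_x = 0: −T_AC·cos66° + T_BC·cos70° = 0 → T_BC = 1.18922·T_AC.
ΣF_y = 0: T_AC·sin66° + T_BC·sin70° = 1.23.
Substitute: T_AC·(0.913545 + 1.18922·0.939693) = 1.23 → T_AC = 0.605599 ≈ 0.6056 kN.
Then T_BC = 1.18922 × 0.605599 = 0.7202 kN.

T_AC = 0.6056 kN, T_BC = 0.7202 kN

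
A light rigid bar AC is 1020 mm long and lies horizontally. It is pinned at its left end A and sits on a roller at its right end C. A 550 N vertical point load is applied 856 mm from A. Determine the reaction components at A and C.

A_x = 0, A_y = 88.43 N, C_y = 461.6 N

ΣM about A: C_y·1020 − 550·856 = 0 → C_y = 470800/1020 = 461.569 ≈ 461.6 N.
ΣF_y = 0: A_y + 461.569 − 550 = 0 → A_y = 88.43 N.
ΣF_x = 0: no horizontal applied forces, so A_x = 0.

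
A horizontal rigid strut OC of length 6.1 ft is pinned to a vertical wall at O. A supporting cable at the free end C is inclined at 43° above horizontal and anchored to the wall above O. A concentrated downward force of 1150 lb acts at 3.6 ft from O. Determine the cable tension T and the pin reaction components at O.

T = 995.1 lb, O_x = 727.8 lb, O_y = 471.3 lb

ΣM about O: T·sin43°·6.1 − 1150·3.6 = 0 → T = 4140/(6.1·0.681998) = 995.147 ≈ 995.1 lb.
ΣF_x = 0: O_x − T·cos43° = 0 → O_x = 995.147 × 0.731354 = 727.8 lb.
ΣF_y = 0: O_y + T·sin43° − 1150 = 0 → O_y = 1150 − 995.147 × 0.681998 = 471.3 lb.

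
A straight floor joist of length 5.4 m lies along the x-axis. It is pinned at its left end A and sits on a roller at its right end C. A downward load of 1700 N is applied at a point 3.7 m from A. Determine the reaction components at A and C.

Taking moments about A: C_y·5.4 − 1700·3.7 = 0 → C_y = 6290/5.4 = 1164.81 ≈ 1165 N.
ΣF_y = 0: A_y + 1164.81 − 1700 = 0 → A_y = 535.2 N.
ΣF_x = 0: no horizontal applied forces, so A_x = 0.

A_x = 0, A_y = 535.2 N, C_y = 1165 N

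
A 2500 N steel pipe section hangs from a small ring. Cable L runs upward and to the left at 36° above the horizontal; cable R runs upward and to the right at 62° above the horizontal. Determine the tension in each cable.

ΣF_x = 0: −T_L·cos36° + T_R·cos62° = 0 → T_R = 1.72325·T_L.
ΣF_y = 0: T_L·sin36° + T_R·sin62° = 2500.
Substitute: T_L·(0.587785 + 1.72325·0.882948) = 2500 → T_L = 1185.21 ≈ 1185 N.
Then T_R = 1.72325 × 1185.21 = 2042 N.

T_L = 1185 N, T_R = 2042 N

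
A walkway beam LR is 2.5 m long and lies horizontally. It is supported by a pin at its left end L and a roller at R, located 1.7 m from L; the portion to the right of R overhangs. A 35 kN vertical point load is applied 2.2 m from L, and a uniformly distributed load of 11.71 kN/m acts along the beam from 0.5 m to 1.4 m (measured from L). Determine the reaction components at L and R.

L_x = 0, L_y = -5.645 kN, R_y = 51.18 kN

Resultant of the distributed load: 11.71 × 0.9 = 10.539 kN at 0.95 m from L.
Moments about L: R_y·1.7 − 35·2.2 − (11.71·0.9)·0.95 = 0 → R_y = 87.01205/1.7 = 51.1836 ≈ 51.18 kN.
ΣF_y = 0: L_y + 51.1836 − 35 − 11.71·0.9 = 0 → L_y = -5.645 kN.
ΣF_x = 0: no horizontal applied forces, so L_x = 0.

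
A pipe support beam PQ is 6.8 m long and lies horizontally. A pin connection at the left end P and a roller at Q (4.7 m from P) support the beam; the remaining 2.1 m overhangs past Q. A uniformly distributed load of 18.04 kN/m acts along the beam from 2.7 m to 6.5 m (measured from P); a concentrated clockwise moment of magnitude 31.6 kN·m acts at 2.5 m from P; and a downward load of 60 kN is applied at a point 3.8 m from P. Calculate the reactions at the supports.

Resultant of the distributed load: 18.04 × 3.8 = 68.552 kN at 4.6 m from P.
ΣM about P: Q_y·4.7 − (18.04·3.8)·4.6 − 31.6 − 60·3.8 = 0 → Q_y = 574.9392/4.7 = 122.327 ≈ 122.3 kN.
ΣF_y = 0: P_y + 122.327 − 18.04·3.8 − 60 = 0 → P_y = 6.225 kN.
ΣF_x = 0: no horizontal applied forces, so P_x = 0.

P_x = 0, P_y = 6.225 kN, Q_y = 122.3 kN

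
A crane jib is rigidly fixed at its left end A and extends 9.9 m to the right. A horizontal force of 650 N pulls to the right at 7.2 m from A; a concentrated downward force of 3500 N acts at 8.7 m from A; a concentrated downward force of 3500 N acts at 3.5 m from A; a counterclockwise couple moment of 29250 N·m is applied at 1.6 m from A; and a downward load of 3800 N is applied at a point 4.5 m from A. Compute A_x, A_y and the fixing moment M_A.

A_x = -650.0 N, A_y = 10800 N, M_A = 30550 N·m

ΣF_x = 0: A_x + 650 = 0 → A_x = -650.0 N.
ΣF_y = 0: A_y − 3500 − 3500 − 3800 = 0 → A_y = 10800 N.
ΣM about A: M_A − 3500·8.7 − 3500·3.5 + 29250 − 3800·4.5 = 0 → M_A = 30550 N·m.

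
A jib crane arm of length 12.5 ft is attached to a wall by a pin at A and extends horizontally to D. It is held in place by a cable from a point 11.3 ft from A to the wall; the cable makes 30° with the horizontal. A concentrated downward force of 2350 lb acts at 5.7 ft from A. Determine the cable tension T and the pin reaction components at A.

T = 2371 lb, A_x = 2053 lb, A_y = 1165 lb

ΣM about A: T·sin30°·11.3 − 2350·5.7 = 0 → T = 13395/(11.3·0.5) = 2370.8 ≈ 2371 lb.
ΣF_x = 0: A_x − T·cos30° = 0 → A_x = 2370.8 × 0.866025 = 2053 lb.
ΣF_y = 0: A_y + T·sin30° − 2350 = 0 → A_y = 2350 − 2370.8 × 0.5 = 1165 lb.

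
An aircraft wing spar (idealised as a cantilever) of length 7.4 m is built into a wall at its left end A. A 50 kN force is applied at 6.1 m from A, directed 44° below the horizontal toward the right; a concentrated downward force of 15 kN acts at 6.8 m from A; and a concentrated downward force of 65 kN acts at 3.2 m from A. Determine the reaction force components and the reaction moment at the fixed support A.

ΣF_x = 0: A_x + 50·cos44° = 0 → A_x = -35.97 kN.
ΣF_y = 0: A_y − 50·sin44° − 15 − 65 = 0 → A_y = 114.7 kN.
ΣM about A: M_A − 50·sin44°·6.1 − 15·6.8 − 65·3.2 = 0 → M_A = 521.9 kN·m.

A_x = -35.97 kN, A_y = 114.7 kN, M_A = 521.9 kN·m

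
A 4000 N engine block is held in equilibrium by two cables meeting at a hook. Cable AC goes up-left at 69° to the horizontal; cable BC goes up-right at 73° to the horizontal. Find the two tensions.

ΣF_x = 0: −T_AC·cos69° + T_BC·cos73° = 0 → T_BC = 1.22573·T_AC.
ΣF_y = 0: T_AC·sin69° + T_BC·sin73° = 4000.
Substitute: T_AC·(0.93358 + 1.22573·0.956305) = 4000 → T_AC = 1899.56 ≈ 1900 N.
Then T_BC = 1.22573 × 1899.56 = 2328 N.

T_AC = 1900 N, T_BC = 2328 N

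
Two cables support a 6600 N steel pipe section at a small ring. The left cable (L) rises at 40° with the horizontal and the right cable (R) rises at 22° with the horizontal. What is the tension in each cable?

T_L = 6931 N, T_R = 5726 N

ΣF_x = 0: −T_L·cos40° + T_R·cos22° = 0 → T_R = 0.826206·T_L.
ΣF_y = 0: T_L·sin40° + T_R·sin22° = 6600.
Substitute: T_L·(0.642788 + 0.826206·0.374607) = 6600 → T_L = 6930.66 ≈ 6931 N.
Then T_R = 0.826206 × 6930.66 = 5726 N.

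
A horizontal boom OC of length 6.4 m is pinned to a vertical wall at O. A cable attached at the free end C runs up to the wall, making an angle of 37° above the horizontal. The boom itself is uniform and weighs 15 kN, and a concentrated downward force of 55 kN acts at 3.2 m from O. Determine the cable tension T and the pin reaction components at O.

ΣM about O: T·sin37°·6.4 − 15·3.2 − 55·3.2 = 0 → T = 224/(6.4·0.601815) = 58.1574 ≈ 58.16 kN.
ΣF_x = 0: O_x − T·cos37° = 0 → O_x = 58.1574 × 0.798636 = 46.45 kN.
ΣF_y = 0: O_y + T·sin37° − 15 − 55 = 0 → O_y = 70 − 58.1574 × 0.601815 = 35.00 kN.

T = 58.16 kN, O_x = 46.45 kN, O_y = 35.00 kN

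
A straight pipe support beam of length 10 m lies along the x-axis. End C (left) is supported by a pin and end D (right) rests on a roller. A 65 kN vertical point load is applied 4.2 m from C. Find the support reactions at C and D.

Moments about C: D_y·10 − 65·4.2 = 0 → D_y = 273/10 = 27.30 kN.
ΣF_y = 0: C_y + 27.3 − 65 = 0 → C_y = 37.70 kN.
ΣF_x = 0: no horizontal applied forces, so C_x = 0.

C_x = 0, C_y = 37.70 kN, D_y = 27.30 kN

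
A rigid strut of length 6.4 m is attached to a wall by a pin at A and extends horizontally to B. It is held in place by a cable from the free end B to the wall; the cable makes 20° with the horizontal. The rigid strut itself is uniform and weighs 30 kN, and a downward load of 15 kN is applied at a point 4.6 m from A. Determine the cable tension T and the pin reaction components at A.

ΣM about A: T·sin20°·6.4 − 30·3.2 − 15·4.6 = 0 → T = 165/(6.4·0.34202) = 75.3794 ≈ 75.38 kN.
ΣF_x = 0: A_x − T·cos20° = 0 → A_x = 75.3794 × 0.939693 = 70.83 kN.
ΣF_y = 0: A_y + T·sin20° − 30 − 15 = 0 → A_y = 45 − 75.3794 × 0.34202 = 19.22 kN.

T = 75.38 kN, A_x = 70.83 kN, A_y = 19.22 kN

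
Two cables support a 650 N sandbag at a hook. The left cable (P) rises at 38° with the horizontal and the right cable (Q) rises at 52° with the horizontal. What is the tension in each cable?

T_P = 400.2 N, T_Q = 512.2 N

ΣF_x = 0: −T_P·cos38° + T_Q·cos52° = 0 → T_Q = 1.27994·T_P.
ΣF_y = 0: T_P·sin38° + T_Q·sin52° = 650.
Substitute: T_P·(0.615661 + 1.27994·0.788011) = 650 → T_P = 400.18 ≈ 400.2 N.
Then T_Q = 1.27994 × 400.18 = 512.2 N.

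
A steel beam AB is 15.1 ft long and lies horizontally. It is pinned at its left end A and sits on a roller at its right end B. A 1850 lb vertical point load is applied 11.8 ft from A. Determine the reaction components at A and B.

A_x = 0, A_y = 404.3 lb, B_y = 1446 lb

Taking moments about A: B_y·15.1 − 1850·11.8 = 0 → B_y = 21830/15.1 = 1445.7 ≈ 1446 lb.
ΣF_y = 0: A_y + 1445.7 − 1850 = 0 → A_y = 404.3 lb.
ΣF_x = 0: no horizontal applied forces, so A_x = 0.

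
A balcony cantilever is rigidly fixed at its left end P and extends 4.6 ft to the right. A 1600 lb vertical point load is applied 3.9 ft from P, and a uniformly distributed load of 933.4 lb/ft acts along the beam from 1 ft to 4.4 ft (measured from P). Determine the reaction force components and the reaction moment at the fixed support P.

P_x = 0, P_y = 4774 lb, M_P = 14810 lb·ft

Resultant of the distributed load: 933.4 × 3.4 = 3173.56 lb at 2.7 ft from P.
ΣF_x = 0: P_x = 0.
ΣF_y = 0: P_y − 1600 − 933.4·3.4 = 0 → P_y = 4774 lb.
ΣM about P: M_P − 1600·3.9 − (933.4·3.4)·2.7 = 0 → M_P = 14810 lb·ft.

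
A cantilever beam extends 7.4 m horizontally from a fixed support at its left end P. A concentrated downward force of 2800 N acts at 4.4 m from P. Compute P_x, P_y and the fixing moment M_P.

ΣF_x = 0: P_x = 0.
ΣF_y = 0: P_y − 2800 = 0 → P_y = 2800 N.
ΣM about P: M_P − 2800·4.4 = 0 → M_P = 12320 N·m.

P_x = 0, P_y = 2800 N, M_P = 12320 N·m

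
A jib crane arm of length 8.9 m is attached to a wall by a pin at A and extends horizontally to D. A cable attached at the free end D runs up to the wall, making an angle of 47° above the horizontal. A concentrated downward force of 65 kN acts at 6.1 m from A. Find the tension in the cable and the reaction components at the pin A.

ΣM about A: T·sin47°·8.9 − 65·6.1 = 0 → T = 396.5/(8.9·0.731354) = 60.9152 ≈ 60.92 kN.
ΣF_x = 0: A_x − T·cos47° = 0 → A_x = 60.9152 × 0.681998 = 41.54 kN.
ΣF_y = 0: A_y + T·sin47° − 65 = 0 → A_y = 65 − 60.9152 × 0.731354 = 20.45 kN.

T = 60.92 kN, A_x = 41.54 kN, A_y = 20.45 kN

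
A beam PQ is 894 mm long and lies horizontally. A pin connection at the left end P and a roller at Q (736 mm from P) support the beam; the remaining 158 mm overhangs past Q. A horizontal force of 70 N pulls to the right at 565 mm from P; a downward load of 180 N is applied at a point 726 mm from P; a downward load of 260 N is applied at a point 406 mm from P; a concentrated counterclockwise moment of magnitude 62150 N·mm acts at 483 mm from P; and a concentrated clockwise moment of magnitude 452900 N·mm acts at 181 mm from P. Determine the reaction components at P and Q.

ΣM about P: Q_y·736 − 180·726 − 260·406 + 62150 − 452900 = 0 → Q_y = 626990/736 = 851.889 ≈ 851.9 N.
ΣF_y = 0: P_y + 851.889 − 180 − 260 = 0 → P_y = -411.9 N.
ΣF_x = 0: P_x + 70 = 0 → P_x = -70.00 N.

P_x = -70.00 N, P_y = -411.9 N, Q_y = 851.9 N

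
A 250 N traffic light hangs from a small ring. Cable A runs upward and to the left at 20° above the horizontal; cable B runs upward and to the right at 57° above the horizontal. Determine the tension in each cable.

T_A = 139.7 N, T_B = 241.1 N

ΣF_x = 0: −T_A·cos20° + T_B·cos57° = 0 → T_B = 1.72535·T_A.
ΣF_y = 0: T_A·sin20° + T_B·sin57° = 250.
Substitute: T_A·(0.34202 + 1.72535·0.838671) = 250 → T_A = 139.741 ≈ 139.7 N.
Then T_B = 1.72535 × 139.741 = 241.1 N.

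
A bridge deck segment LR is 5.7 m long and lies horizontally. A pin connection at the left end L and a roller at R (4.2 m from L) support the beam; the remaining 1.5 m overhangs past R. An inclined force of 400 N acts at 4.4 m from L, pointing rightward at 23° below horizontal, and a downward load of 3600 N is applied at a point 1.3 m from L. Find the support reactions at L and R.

ΣM about L: R_y·4.2 − 400·sin23°·4.4 − 3600·1.3 = 0 → R_y = 5367.69/4.2 = 1278.02 ≈ 1278 N.
ΣF_y = 0: L_y + 1278.02 − 400·sin23° − 3600 = 0 → L_y = 2478 N.
ΣF_x = 0: L_x + 400·cos23° = 0 → L_x = -368.2 N.

L_x = -368.2 N, L_y = 2478 N, R_y = 1278 N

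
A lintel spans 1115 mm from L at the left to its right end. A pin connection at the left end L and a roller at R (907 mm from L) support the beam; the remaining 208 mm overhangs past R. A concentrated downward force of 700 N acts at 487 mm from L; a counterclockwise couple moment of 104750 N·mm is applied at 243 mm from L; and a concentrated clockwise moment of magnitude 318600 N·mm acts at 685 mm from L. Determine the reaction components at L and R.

Taking moments about L: R_y·907 − 700·487 + 104750 − 318600 = 0 → R_y = 554750/907 = 611.632 ≈ 611.6 N.
ΣF_y = 0: L_y + 611.632 − 700 = 0 → L_y = 88.37 N.
ΣF_x = 0: no horizontal applied forces, so L_x = 0.

L_x = 0, L_y = 88.37 N, R_y = 611.6 N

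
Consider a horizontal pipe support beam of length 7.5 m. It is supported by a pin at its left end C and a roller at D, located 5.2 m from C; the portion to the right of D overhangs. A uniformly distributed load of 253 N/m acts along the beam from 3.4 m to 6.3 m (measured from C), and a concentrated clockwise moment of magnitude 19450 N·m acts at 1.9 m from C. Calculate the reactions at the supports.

C_x = 0, C_y = -3691 N, D_y = 4425 N

Resultant of the distributed load: 253 × 2.9 = 733.7 N at 4.85 m from C.
Taking moments about C: D_y·5.2 − (253·2.9)·4.85 − 19450 = 0 → D_y = 23008.445/5.2 = 4424.7 ≈ 4425 N.
ΣF_y = 0: C_y + 4424.7 − 253·2.9 = 0 → C_y = -3691 N.
ΣF_x = 0: no horizontal applied forces, so C_x = 0.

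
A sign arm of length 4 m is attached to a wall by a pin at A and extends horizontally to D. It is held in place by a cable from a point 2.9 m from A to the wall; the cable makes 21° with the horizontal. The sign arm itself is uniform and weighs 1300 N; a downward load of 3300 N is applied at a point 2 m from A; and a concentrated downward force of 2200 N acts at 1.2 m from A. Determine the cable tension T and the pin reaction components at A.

ΣM about A: T·sin21°·2.9 − 1300·2 − 3300·2 − 2200·1.2 = 0 → T = 11840/(2.9·0.358368) = 11392.6 ≈ 11390 N.
ΣF_x = 0: A_x − T·cos21° = 0 → A_x = 11392.6 × 0.93358 = 10640 N.
ΣF_y = 0: A_y + T·sin21° − 1300 − 3300 − 2200 = 0 → A_y = 6800 − 11392.6 × 0.358368 = 2717 N.

T = 11390 N, A_x = 10640 N, A_y = 2717 N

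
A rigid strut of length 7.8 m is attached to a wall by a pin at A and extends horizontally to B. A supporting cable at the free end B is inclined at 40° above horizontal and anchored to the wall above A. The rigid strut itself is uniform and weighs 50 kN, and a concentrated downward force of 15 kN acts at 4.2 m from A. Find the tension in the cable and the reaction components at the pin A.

ΣM about A: T·sin40°·7.8 − 50·3.9 − 15·4.2 = 0 → T = 258/(7.8·0.642788) = 51.4585 ≈ 51.46 kN.
ΣF_x = 0: A_x − T·cos40° = 0 → A_x = 51.4585 × 0.766044 = 39.42 kN.
ΣF_y = 0: A_y + T·sin40° − 50 − 15 = 0 → A_y = 65 − 51.4585 × 0.642788 = 31.92 kN.

T = 51.46 kN, A_x = 39.42 kN, A_y = 31.92 kN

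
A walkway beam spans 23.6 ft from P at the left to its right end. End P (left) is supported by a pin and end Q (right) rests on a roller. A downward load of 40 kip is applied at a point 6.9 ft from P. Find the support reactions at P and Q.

P_x = 0, P_y = 28.31 kip, Q_y = 11.69 kip

ΣM about P: Q_y·23.6 − 40·6.9 = 0 → Q_y = 276/23.6 = 11.6949 ≈ 11.69 kip.
ΣF_y = 0: P_y + 11.6949 − 40 = 0 → P_y = 28.31 kip.
ΣF_x = 0: no horizontal applied forces, so P_x = 0.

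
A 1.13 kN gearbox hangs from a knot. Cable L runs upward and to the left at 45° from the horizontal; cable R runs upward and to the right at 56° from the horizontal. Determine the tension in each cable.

ΣF_x = 0: −T_L·cos45° + T_R·cos56° = 0 → T_R = 1.26451·T_L.
ΣF_y = 0: T_L·sin45° + T_R·sin56° = 1.13.
Substitute: T_L·(0.707107 + 1.26451·0.829038) = 1.13 → T_L = 0.643716 ≈ 0.6437 kN.
Then T_R = 1.26451 × 0.643716 = 0.8140 kN.

T_L = 0.6437 kN, T_R = 0.8140 kN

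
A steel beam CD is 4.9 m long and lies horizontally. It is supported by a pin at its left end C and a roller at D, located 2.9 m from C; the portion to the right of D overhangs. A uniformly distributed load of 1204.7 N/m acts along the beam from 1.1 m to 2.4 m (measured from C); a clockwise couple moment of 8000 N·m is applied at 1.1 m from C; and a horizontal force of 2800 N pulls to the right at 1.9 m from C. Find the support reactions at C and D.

Resultant of the distributed load: 1204.7 × 1.3 = 1566.11 N at 1.75 m from C.
Moments about C: D_y·2.9 − (1204.7·1.3)·1.75 − 8000 = 0 → D_y = 10740.6925/2.9 = 3703.69 ≈ 3704 N.
ΣF_y = 0: C_y + 3703.69 − 1204.7·1.3 = 0 → C_y = -2138 N.
ΣF_x = 0: C_x + 2800 = 0 → C_x = -2800 N.

C_x = -2800 N, C_y = -2138 N, D_y = 3704 N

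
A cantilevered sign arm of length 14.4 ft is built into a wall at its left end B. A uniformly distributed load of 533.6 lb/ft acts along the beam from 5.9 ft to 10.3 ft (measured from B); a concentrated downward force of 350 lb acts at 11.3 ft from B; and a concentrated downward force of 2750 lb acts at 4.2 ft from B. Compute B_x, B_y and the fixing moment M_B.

Resultant of the distributed load: 533.6 × 4.4 = 2347.84 lb at 8.1 ft from B.
ΣF_x = 0: B_x = 0.
ΣF_y = 0: B_y − 533.6·4.4 − 350 − 2750 = 0 → B_y = 5448 lb.
ΣM about B: M_B − (533.6·4.4)·8.1 − 350·11.3 − 2750·4.2 = 0 → M_B = 34520 lb·ft.

B_x = 0, B_y = 5448 lb, M_B = 34520 lb·ft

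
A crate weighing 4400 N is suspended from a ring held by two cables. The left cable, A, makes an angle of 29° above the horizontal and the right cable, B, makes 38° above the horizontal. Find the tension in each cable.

ΣF_x = 0: −T_A·cos29° + T_B·cos38° = 0 → T_B = 1.10991·T_A.
ΣF_y = 0: T_A·sin29° + T_B·sin38° = 4400.
Substitute: T_A·(0.48481 + 1.10991·0.615661) = 4400 → T_A = 3766.68 ≈ 3767 N.
Then T_B = 1.10991 × 3766.68 = 4181 N.

T_A = 3767 N, T_B = 4181 N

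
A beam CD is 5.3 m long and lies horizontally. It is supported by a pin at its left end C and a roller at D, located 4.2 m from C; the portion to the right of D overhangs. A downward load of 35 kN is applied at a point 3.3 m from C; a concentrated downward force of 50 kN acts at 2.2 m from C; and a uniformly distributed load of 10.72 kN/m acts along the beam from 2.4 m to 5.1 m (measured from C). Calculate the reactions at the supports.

C_x = 0, C_y = 34.41 kN, D_y = 79.53 kN

Resultant of the distributed load: 10.72 × 2.7 = 28.944 kN at 3.75 m from C.
Moments about C: D_y·4.2 − 35·3.3 − 50·2.2 − (10.72·2.7)·3.75 = 0 → D_y = 334.04/4.2 = 79.5333 ≈ 79.53 kN.
ΣF_y = 0: C_y + 79.5333 − 35 − 50 − 10.72·2.7 = 0 → C_y = 34.41 kN.
ΣF_x = 0: no horizontal applied forces, so C_x = 0.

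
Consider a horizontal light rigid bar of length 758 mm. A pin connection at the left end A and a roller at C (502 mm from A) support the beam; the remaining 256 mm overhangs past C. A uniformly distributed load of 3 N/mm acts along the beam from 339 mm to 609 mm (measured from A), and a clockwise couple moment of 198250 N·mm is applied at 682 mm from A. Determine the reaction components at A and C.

A_x = 0, A_y = -349.7 N, C_y = 1160 N

Resultant of the distributed load: 3 × 270 = 810 N at 474 mm from A.
ΣM about A: C_y·502 − (3·270)·474 − 198250 = 0 → C_y = 582190/502 = 1159.74 ≈ 1160 N.
ΣF_y = 0: A_y + 1159.74 − 3·270 = 0 → A_y = -349.7 N.
ΣF_x = 0: no horizontal applied forces, so A_x = 0.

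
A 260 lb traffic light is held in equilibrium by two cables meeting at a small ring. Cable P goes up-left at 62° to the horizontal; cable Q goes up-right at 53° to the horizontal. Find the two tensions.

ΣF_x = 0: −T_P·cos62° + T_Q·cos53° = 0 → T_Q = 0.780093·T_P.
ΣF_y = 0: T_P·sin62° + T_Q·sin53° = 260.
Substitute: T_P·(0.882948 + 0.780093·0.798636) = 260 → T_P = 172.648 ≈ 172.6 lb.
Then T_Q = 0.780093 × 172.648 = 134.7 lb.

T_P = 172.6 lb, T_Q = 134.7 lb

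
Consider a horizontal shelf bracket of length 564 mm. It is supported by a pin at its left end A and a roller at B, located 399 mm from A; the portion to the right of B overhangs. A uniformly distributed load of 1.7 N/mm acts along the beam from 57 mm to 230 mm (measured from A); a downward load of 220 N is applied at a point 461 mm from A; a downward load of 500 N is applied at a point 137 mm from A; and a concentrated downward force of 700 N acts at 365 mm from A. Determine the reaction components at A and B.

Resultant of the distributed load: 1.7 × 173 = 294.1 N at 143.5 mm from A.
Taking moments about A: B_y·399 − (1.7·173)·143.5 − 220·461 − 500·137 − 700·365 = 0 → B_y = 467623.35/399 = 1171.99 ≈ 1172 N.
ΣF_y = 0: A_y + 1171.99 − 1.7·173 − 220 − 500 − 700 = 0 → A_y = 542.1 N.
ΣF_x = 0: no horizontal applied forces, so A_x = 0.

A_x = 0, A_y = 542.1 N, B_y = 1172 N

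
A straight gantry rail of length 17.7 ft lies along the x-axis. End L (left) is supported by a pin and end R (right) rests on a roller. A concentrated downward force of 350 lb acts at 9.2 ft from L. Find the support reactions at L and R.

L_x = 0, L_y = 168.1 lb, R_y = 181.9 lb

Taking moments about L: R_y·17.7 − 350·9.2 = 0 → R_y = 3220/17.7 = 181.921 ≈ 181.9 lb.
ΣF_y = 0: L_y + 181.921 − 350 = 0 → L_y = 168.1 lb.
ΣF_x = 0: no horizontal applied forces, so L_x = 0.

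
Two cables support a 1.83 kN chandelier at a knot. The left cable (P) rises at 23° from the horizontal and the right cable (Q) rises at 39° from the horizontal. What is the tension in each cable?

ΣF_x = 0: −T_P·cos23° + T_Q·cos39° = 0 → T_Q = 1.18447·T_P.
ΣF_y = 0: T_P·sin23° + T_Q·sin39° = 1.83.
Substitute: T_P·(0.390731 + 1.18447·0.62932) = 1.83 → T_P = 1.61071 ≈ 1.611 kN.
Then T_Q = 1.18447 × 1.61071 = 1.908 kN.

T_P = 1.611 kN, T_Q = 1.908 kN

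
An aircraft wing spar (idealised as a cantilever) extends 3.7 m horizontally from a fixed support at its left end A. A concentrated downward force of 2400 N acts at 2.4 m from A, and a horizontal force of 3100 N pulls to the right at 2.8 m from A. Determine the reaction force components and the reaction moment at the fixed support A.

A_x = -3100 N, A_y = 2400 N, M_A = 5760 N·m

ΣF_x = 0: A_x + 3100 = 0 → A_x = -3100 N.
ΣF_y = 0: A_y − 2400 = 0 → A_y = 2400 N.
ΣM about A: M_A − 2400·2.4 = 0 → M_A = 5760 N·m.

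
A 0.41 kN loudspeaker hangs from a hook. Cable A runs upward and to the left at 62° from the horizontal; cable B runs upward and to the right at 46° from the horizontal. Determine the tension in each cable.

ΣF_x = 0: −T_A·cos62° + T_B·cos46° = 0 → T_B = 0.675831·T_A.
ΣF_y = 0: T_A·sin62° + T_B·sin46° = 0.41.
Substitute: T_A·(0.882948 + 0.675831·0.71934) = 0.41 → T_A = 0.299467 ≈ 0.2995 kN.
Then T_B = 0.675831 × 0.299467 = 0.2024 kN.

T_A = 0.2995 kN, T_B = 0.2024 kN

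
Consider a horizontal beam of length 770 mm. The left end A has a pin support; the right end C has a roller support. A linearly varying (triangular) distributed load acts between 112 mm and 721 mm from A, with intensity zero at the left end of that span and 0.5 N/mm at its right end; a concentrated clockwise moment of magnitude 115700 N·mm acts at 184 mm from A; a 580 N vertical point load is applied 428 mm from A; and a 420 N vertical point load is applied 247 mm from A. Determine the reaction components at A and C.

A_x = 0, A_y = 442.5 N, C_y = 709.8 N

Resultant of the triangular load: ½ × 0.5 × 609 = 152.25 N, acting at 518 mm from A (one-third of the span from the peak).
ΣM about A: C_y·770 − (½·0.5·609)·518 − 115700 − 580·428 − 420·247 = 0 → C_y = 546545.5/770 = 709.799 ≈ 709.8 N.
ΣF_y = 0: A_y + 709.799 − ½·0.5·609 − 580 − 420 = 0 → A_y = 442.5 N.
ΣF_x = 0: no horizontal applied forces, so A_x = 0.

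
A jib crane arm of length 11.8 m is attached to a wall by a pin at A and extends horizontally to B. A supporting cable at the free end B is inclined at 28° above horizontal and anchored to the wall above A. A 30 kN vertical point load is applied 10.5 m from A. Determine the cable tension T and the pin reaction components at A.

T = 56.86 kN, A_x = 50.21 kN, A_y = 3.305 kN

ΣM about A: T·sin28°·11.8 − 30·10.5 = 0 → T = 315/(11.8·0.469472) = 56.8616 ≈ 56.86 kN.
ΣF_x = 0: A_x − T·cos28° = 0 → A_x = 56.8616 × 0.882948 = 50.21 kN.
ΣF_y = 0: A_y + T·sin28° − 30 = 0 → A_y = 30 − 56.8616 × 0.469472 = 3.305 kN.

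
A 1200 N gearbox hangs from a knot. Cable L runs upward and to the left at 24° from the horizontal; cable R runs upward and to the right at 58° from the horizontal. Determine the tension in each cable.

T_L = 642.2 N, T_R = 1107 N

ΣF_x = 0: −T_L·cos24° + T_R·cos58° = 0 → T_R = 1.72393·T_L.
ΣF_y = 0: T_L·sin24° + T_R·sin58° = 1200.
Substitute: T_L·(0.406737 + 1.72393·0.848048) = 1200 → T_L = 642.153 ≈ 642.2 N.
Then T_R = 1.72393 × 642.153 = 1107 N.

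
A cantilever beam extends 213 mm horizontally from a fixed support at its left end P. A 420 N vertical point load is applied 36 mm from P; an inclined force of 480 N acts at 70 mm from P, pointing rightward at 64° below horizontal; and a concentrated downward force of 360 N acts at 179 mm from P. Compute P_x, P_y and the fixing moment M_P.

P_x = -210.4 N, P_y = 1211 N, M_P = 109800 N·mm

ΣF_x = 0: P_x + 480·cos64° = 0 → P_x = -210.4 N.
ΣF_y = 0: P_y − 420 − 480·sin64° − 360 = 0 → P_y = 1211 N.
ΣM about P: M_P − 420·36 − 480·sin64°·70 − 360·179 = 0 → M_P = 109800 N·mm.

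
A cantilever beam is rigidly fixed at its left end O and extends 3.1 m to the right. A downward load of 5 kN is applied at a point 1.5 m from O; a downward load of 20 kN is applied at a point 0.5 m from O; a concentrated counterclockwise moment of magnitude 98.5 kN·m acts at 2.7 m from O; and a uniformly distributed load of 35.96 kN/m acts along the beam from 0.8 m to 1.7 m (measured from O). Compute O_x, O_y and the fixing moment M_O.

O_x = 0, O_y = 57.36 kN, M_O = -40.55 kN·m

Resultant of the distributed load: 35.96 × 0.9 = 32.364 kN at 1.25 m from O.
ΣF_x = 0: O_x = 0.
ΣF_y = 0: O_y − 5 − 20 − 35.96·0.9 = 0 → O_y = 57.36 kN.
ΣM about O: M_O − 5·1.5 − 20·0.5 + 98.5 − (35.96·0.9)·1.25 = 0 → M_O = -40.55 kN·m.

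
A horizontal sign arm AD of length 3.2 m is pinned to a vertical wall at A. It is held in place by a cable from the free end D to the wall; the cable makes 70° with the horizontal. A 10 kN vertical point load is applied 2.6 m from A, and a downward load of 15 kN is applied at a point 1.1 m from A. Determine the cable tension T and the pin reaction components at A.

ΣM about A: T·sin70°·3.2 − 10·2.6 − 15·1.1 = 0 → T = 42.5/(3.2·0.939693) = 14.1336 ≈ 14.13 kN.
ΣF_x = 0: A_x − T·cos70° = 0 → A_x = 14.1336 × 0.34202 = 4.834 kN.
ΣF_y = 0: A_y + T·sin70° − 10 − 15 = 0 → A_y = 25 − 14.1336 × 0.939693 = 11.72 kN.

T = 14.13 kN, A_x = 4.834 kN, A_y = 11.72 kN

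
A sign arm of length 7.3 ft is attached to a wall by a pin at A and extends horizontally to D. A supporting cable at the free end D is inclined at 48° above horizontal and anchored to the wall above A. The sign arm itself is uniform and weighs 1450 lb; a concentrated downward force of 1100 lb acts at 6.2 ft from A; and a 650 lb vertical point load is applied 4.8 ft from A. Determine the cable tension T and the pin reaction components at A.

ΣM about A: T·sin48°·7.3 − 1450·3.65 − 1100·6.2 − 650·4.8 = 0 → T = 15232.5/(7.3·0.743145) = 2807.86 ≈ 2808 lb.
ΣF_x = 0: A_x − T·cos48° = 0 → A_x = 2807.86 × 0.669131 = 1879 lb.
ΣF_y = 0: A_y + T·sin48° − 1450 − 1100 − 650 = 0 → A_y = 3200 − 2807.86 × 0.743145 = 1113 lb.

T = 2808 lb, A_x = 1879 lb, A_y = 1113 lb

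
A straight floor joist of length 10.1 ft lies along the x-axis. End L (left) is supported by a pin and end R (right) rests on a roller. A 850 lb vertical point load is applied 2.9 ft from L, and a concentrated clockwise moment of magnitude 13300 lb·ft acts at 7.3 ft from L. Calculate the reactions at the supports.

Moments about L: R_y·10.1 − 850·2.9 − 13300 = 0 → R_y = 15765/10.1 = 1560.89 ≈ 1561 lb.
ΣF_y = 0: L_y + 1560.89 − 850 = 0 → L_y = -710.9 lb.
ΣF_x = 0: no horizontal applied forces, so L_x = 0.

L_x = 0, L_y = -710.9 lb, R_y = 1561 lb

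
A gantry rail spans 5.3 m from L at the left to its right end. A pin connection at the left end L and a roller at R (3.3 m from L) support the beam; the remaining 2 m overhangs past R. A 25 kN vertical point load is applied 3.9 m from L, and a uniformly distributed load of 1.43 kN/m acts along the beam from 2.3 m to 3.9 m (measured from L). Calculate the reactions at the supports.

Resultant of the distributed load: 1.43 × 1.6 = 2.288 kN at 3.1 m from L.
Moments about L: R_y·3.3 − 25·3.9 − (1.43·1.6)·3.1 = 0 → R_y = 104.5928/3.3 = 31.6948 ≈ 31.69 kN.
ΣF_y = 0: L_y + 31.6948 − 25 − 1.43·1.6 = 0 → L_y = -4.407 kN.
ΣF_x = 0: no horizontal applied forces, so L_x = 0.

L_x = 0, L_y = -4.407 kN, R_y = 31.69 kN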